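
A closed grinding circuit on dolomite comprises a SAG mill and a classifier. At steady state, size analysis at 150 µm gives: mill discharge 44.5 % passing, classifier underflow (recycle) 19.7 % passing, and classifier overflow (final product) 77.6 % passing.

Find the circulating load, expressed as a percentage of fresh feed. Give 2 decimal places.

CL = 133.47 %

Classifier node, passing 150 µm:
d + r·d = r·u + o → r(d−u) = o−d
r = (77.6 − 44.5)/(44.5 − 19.7) = 33.1/24.8 = 1.3347
CL = 100·r = 133.47 %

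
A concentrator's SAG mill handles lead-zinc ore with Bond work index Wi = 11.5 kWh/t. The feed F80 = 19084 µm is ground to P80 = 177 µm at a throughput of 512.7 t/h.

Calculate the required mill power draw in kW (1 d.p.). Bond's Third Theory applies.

W = 10·Wi·(P80^(-½) − F80^(-½))
W = 10·11.5·(1/√177 − 1/√19084) = 10·11.5·(0.067926) = 7.8115 kWh/t
Mill draw = 7.8115 × 512.7 = 4004.9 kW

P = 4004.9 kW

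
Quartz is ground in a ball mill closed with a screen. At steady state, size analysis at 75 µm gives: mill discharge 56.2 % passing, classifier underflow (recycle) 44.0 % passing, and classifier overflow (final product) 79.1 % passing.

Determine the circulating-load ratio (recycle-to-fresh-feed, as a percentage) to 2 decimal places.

Classifier node, passing 75 µm:
r = (o − d)/(d − u)
r = (79.1 − 56.2)/(56.2 − 44.0) = 22.9/12.2 = 1.8770
CL = 100·r = 187.70 %

CL = 187.70 %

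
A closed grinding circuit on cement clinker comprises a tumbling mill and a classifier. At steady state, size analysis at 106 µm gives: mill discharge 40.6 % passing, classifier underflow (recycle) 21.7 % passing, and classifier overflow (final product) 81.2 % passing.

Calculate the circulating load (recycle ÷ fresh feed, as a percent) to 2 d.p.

Two-product formula at 106 µm:
(1+r)·d = r·u + o ⇒ r = (o−d)/(d−u)
r = (81.2 − 40.6)/(40.6 − 21.7) = 40.6/18.9 = 2.1481
CL = 100·r = 214.81 %

CL = 214.81 %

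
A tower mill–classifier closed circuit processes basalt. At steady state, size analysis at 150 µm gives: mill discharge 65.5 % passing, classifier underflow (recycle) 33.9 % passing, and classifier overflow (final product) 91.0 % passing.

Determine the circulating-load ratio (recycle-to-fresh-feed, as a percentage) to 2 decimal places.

Mass balance on the −150 µm fraction:
Fd + Rd = Ru + Fo ⇒ R/F = (o−d)/(d−u)
r = (91.0 − 65.5)/(65.5 − 33.9) = 25.5/31.6 = 0.8070
CL = 100·r = 80.70 %

CL = 80.70 %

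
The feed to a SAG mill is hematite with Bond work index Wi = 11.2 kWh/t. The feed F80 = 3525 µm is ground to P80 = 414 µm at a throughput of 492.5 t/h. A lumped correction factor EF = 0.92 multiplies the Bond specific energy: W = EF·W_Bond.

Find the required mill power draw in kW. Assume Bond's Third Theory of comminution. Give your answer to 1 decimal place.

P = 1639.4 kW

Bond:  W = 10 Wi (1/√P − 1/√F)
W = 10·11.2·(1/√414 − 1/√3525) = 10·11.2·(0.032304) = 3.6181 kWh/t
W_actual = 0.92 × 3.6181 = 3.3286 kWh/t
P_mill = W·ṁ = 3.3286·492.5 = 1639.4 kW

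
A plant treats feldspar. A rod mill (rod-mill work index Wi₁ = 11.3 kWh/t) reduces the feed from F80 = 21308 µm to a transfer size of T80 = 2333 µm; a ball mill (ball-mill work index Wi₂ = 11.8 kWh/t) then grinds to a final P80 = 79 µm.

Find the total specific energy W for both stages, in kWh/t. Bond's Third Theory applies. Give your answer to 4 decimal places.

W = 10 Wi / √P80 − 10 Wi / √F80
Stage 1 (21308→2333 µm, Wi₁=11.3): W₁ = 10·11.3·(0.020703 − 0.006851) = 1.5654 kWh/t
Stage 2 (2333→79 µm, Wi₂=11.8): W₂ = 10·11.8·(0.112509 − 0.020703) = 10.8330 kWh/t
W = W₁ + W₂ = 1.5654 + 10.8330 = 12.3984 kWh/t

W = 12.3984 kWh/t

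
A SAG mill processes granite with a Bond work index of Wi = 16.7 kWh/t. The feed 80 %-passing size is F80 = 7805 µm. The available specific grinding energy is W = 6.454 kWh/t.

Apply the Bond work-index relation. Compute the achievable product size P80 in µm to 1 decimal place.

P80 = 400.5 µm

Bond: W = 10·Wi·(1/√P80 − 1/√F80)
P80^-0.5 = F80^-0.5 + W/(10 Wi)
  = 6.4540/(10·16.7) + 1/√7805 = 0.038647 + 0.011319 = 0.049966
P80 = (1/0.049966)² = 20.0137² = 400.55 µm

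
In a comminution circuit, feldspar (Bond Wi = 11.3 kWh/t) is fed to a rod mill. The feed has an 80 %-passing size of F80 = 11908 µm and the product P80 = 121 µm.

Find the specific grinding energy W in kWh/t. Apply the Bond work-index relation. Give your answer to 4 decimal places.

W = 9.2372 kWh/t

Bond:  W = 10 Wi (1/√P − 1/√F)
1/√121 = 0.090909;  1/√11908 = 0.009164
W = 10·11.3·(0.090909 − 0.009164) = 9.2372 kWh/t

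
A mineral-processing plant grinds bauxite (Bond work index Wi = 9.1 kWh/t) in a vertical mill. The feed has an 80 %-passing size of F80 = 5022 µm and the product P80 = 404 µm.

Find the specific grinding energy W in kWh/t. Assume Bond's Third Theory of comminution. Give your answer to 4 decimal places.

Bond:  W = 10 Wi (1/√P − 1/√F)
1/√404 = 0.049752;  1/√5022 = 0.014111
W = 10·9.1·(0.049752 − 0.014111) = 3.2433 kWh/t

W = 3.2433 kWh/t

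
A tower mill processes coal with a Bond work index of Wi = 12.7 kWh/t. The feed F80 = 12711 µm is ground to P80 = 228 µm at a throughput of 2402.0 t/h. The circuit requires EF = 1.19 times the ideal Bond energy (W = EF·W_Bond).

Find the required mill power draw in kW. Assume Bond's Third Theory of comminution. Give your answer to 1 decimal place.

P = 20821.4 kW

W = 10 Wi (P80^-0.5 − F80^-0.5)
W = 10·12.7·(1/√228 − 1/√12711) = 10·12.7·(0.057357) = 7.2843 kWh/t
Apply correction: 7.2843 × 1.19 = 8.6683 kWh/t
Power = W × throughput = 8.6683 kWh/t × 2402.0 t/h = 20821.4 kW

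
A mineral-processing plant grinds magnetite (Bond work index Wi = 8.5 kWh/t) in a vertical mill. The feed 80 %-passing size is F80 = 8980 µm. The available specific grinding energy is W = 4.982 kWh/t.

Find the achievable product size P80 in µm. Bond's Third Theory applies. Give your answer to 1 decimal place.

Bond:  W = 10 Wi (1/√P − 1/√F)
P80^(−½) = W/(10 Wi) + F80^(−½)
  = 4.9820/(10·8.5) + 1/√8980 = 0.058612 + 0.010553 = 0.069164
P80 = (1/0.069164)² = 14.4583² = 209.04 µm

P80 = 209.0 µm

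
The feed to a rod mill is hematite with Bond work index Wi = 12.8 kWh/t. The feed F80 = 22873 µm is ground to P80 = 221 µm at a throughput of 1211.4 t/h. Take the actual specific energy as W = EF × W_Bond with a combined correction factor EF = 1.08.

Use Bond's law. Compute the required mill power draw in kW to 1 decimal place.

Bond:  W = 10 Wi (1/√P − 1/√F)
W = 10·12.8·(1/√221 − 1/√22873) = 10·12.8·(0.060655) = 7.7639 kWh/t
Apply correction: 7.7639 × 1.08 = 8.3850 kWh/t
Power = W × throughput = 8.3850 kWh/t × 1211.4 t/h = 10157.6 kW

P = 10157.6 kW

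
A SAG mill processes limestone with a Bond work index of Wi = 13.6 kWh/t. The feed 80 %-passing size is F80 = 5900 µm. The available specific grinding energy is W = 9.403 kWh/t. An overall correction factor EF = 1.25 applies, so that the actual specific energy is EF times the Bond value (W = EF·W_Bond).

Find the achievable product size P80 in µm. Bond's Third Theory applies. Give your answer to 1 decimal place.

W = 10·Wi·(P80^(-½) − F80^(-½))
W_Bond = W / EF = 9.403 / 1.25 = 7.5224 kWh/t
1/√P80 = 1/√F80 + W_Bond/(10·Wi)
  = 7.5224/(10·13.6) + 1/√5900 = 0.055312 + 0.013019 = 0.068331
P80 = (1/0.068331)² = 14.6347² = 214.18 µm

P80 = 214.2 µm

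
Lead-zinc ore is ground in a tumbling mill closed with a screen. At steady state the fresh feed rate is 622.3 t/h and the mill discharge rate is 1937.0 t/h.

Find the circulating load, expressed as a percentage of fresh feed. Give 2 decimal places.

CL = 211.26 %

Discharge = new feed + return, hence
R = M − F = 1937.0 − 622.3 = 1314.7 t/h
CL = 100·R/F = 100·1314.7/622.3 = 211.26 %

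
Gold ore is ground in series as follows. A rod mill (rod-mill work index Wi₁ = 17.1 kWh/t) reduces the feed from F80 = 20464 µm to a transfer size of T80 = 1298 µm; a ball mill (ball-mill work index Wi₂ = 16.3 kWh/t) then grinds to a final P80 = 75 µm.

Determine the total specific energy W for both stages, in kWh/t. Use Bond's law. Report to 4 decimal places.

W = 17.8483 kWh/t

W = 10·Wi·[P80^(−½) − F80^(−½)]
Stage 1 (20464→1298 µm, Wi₁=17.1): W₁ = 10·17.1·(0.027756 − 0.006990) = 3.5510 kWh/t
Stage 2 (1298→75 µm, Wi₂=16.3): W₂ = 10·16.3·(0.115470 − 0.027756) = 14.2973 kWh/t
W = W₁ + W₂ = 3.5510 + 14.2973 = 17.8483 kWh/t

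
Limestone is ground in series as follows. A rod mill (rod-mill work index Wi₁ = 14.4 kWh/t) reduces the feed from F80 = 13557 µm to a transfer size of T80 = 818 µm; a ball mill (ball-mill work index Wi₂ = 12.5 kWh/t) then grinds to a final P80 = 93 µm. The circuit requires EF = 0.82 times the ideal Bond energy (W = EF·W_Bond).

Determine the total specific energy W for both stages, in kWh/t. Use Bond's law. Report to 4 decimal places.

W = 10.1594 kWh/t

W_Bond = 10·Wi·(1/√P₈₀ − 1/√F₈₀)
Stage 1 (13557→818 µm, Wi₁=14.4): W₁ = 10·14.4·(0.034964 − 0.008589) = 3.7981 kWh/t
Stage 2 (818→93 µm, Wi₂=12.5): W₂ = 10·12.5·(0.103695 − 0.034964) = 8.5914 kWh/t
W = W₁ + W₂ = 3.7981 + 8.5914 = 12.3895 kWh/t
Apply correction: 12.3895 × 0.82 = 10.1594 kWh/t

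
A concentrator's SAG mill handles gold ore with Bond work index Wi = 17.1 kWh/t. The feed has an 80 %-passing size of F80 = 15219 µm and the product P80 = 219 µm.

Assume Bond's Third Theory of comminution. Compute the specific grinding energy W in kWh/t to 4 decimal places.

W = 10.1690 kWh/t

Bond: W = 10·Wi·(1/√P80 − 1/√F80)
1/√219 = 0.067574;  1/√15219 = 0.008106
W = 10·17.1·(0.067574 − 0.008106) = 10.1690 kWh/t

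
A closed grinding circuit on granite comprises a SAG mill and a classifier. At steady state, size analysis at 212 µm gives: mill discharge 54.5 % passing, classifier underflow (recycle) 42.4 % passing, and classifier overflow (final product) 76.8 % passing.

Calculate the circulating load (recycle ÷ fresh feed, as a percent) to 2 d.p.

Two-product formula at 212 µm:
Fd + Rd = Ru + Fo ⇒ R/F = (o−d)/(d−u)
r = (76.8 − 54.5)/(54.5 − 42.4) = 22.3/12.1 = 1.8430
CL = 100·r = 184.30 %

CL = 184.30 %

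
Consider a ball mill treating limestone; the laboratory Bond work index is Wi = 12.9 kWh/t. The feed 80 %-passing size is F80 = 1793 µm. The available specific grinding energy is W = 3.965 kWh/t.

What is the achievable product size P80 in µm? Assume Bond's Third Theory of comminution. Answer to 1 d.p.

W = 10·Wi·[P80^(−½) − F80^(−½)]
P80^(−½) = W/(10 Wi) + F80^(−½)
  = 3.9650/(10·12.9) + 1/√1793 = 0.030736 + 0.023616 = 0.054353
P80 = (1/0.054353)² = 18.3984² = 338.50 µm

P80 = 338.5 µm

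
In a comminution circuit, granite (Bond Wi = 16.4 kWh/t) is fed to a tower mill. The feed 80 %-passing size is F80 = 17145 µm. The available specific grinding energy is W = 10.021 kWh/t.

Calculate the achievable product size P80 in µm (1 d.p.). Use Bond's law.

P80 = 211.6 µm

W = 10 Wi (P80^-0.5 − F80^-0.5)
P80^(−½) = W/(10 Wi) + F80^(−½)
  = 10.0210/(10·16.4) + 1/√17145 = 0.061104 + 0.007637 = 0.068741
P80 = (1/0.068741)² = 14.5474² = 211.63 µm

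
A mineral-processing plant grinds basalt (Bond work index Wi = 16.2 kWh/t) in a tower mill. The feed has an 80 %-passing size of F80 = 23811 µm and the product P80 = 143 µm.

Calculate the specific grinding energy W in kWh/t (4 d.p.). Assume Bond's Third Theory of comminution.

W = 12.4973 kWh/t

W_Bond = 10·Wi·(1/√P₈₀ − 1/√F₈₀)
1/√143 = 0.083624;  1/√23811 = 0.006481
W = 10·16.2·(0.083624 − 0.006481) = 12.4973 kWh/t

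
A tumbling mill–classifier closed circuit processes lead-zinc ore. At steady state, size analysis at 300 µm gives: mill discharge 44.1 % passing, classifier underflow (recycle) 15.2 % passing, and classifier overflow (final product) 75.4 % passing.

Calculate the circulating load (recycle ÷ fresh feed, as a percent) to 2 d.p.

Two-product formula at 300 µm:
r = (o − d)/(d − u)
r = (75.4 − 44.1)/(44.1 − 15.2) = 31.3/28.9 = 1.0830
CL = 100·r = 108.30 %

CL = 108.30 %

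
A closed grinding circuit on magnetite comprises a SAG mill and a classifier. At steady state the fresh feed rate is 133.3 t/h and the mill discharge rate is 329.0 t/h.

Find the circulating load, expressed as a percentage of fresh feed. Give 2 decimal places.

Steady state: M = F + R.
R = M − F = 329.0 − 133.3 = 195.7 t/h
CL = 100·R/F = 100·195.7/133.3 = 146.81 %

CL = 146.81 %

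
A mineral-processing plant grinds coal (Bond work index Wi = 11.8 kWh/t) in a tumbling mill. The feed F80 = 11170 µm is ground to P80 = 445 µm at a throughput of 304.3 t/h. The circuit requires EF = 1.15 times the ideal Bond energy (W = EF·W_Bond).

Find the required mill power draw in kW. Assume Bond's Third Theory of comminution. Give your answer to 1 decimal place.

W = 10 Wi (1/√P80 − 1/√F80)  [Bond]
W = 10·11.8·(1/√445 − 1/√11170) = 10·11.8·(0.037943) = 4.4772 kWh/t
W_actual = 1.15 × 4.4772 = 5.1488 kWh/t
P_mill = W·ṁ = 5.1488·304.3 = 1566.8 kW

P = 1566.8 kW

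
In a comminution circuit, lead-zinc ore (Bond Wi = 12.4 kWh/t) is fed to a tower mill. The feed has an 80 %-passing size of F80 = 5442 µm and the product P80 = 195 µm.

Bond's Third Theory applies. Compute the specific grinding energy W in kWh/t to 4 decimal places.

W = 10 Wi (1/√P80 − 1/√F80)  [Bond]
1/√195 = 0.071611;  1/√5442 = 0.013556
W = 10·12.4·(0.071611 − 0.013556) = 7.1989 kWh/t

W = 7.1989 kWh/t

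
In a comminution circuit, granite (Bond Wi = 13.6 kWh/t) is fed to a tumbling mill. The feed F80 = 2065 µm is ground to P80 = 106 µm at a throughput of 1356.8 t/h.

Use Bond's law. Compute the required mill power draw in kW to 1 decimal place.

W = 10 Wi / √P80 − 10 Wi / √F80
W = 10·13.6·(1/√106 − 1/√2065) = 10·13.6·(0.075123) = 10.2167 kWh/t
P = W·T = 10.2167·1356.8 = 13862.0 kW

P = 13862.0 kW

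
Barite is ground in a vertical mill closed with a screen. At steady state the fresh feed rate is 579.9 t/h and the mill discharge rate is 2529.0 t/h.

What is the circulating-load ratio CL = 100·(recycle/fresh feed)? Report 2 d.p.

CL = 336.11 %

Mill node: discharge = fresh + recycle.
R = M − F = 2529.0 − 579.9 = 1949.1 t/h
CL = 100·R/F = 100·1949.1/579.9 = 336.11 %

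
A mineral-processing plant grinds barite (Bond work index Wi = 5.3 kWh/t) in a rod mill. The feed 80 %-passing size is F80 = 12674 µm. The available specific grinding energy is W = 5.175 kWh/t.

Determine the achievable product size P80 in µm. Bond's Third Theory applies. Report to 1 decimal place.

P80 = 88.1 µm

W = 10 Wi (P80^-0.5 − F80^-0.5)
P80^(−½) = W/(10 Wi) + F80^(−½)
  = 5.1750/(10·5.3) + 1/√12674 = 0.097642 + 0.008883 = 0.106524
P80 = (1/0.106524)² = 9.3875² = 88.13 µm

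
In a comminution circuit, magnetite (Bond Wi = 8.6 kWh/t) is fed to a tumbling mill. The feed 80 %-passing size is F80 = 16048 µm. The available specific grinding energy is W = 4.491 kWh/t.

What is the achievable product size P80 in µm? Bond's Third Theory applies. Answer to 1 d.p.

W = 10 Wi / √P80 − 10 Wi / √F80
P80^-0.5 = F80^-0.5 + W/(10 Wi)
  = 4.4910/(10·8.6) + 1/√16048 = 0.052221 + 0.007894 = 0.060115
P80 = (1/0.060115)² = 16.6348² = 276.72 µm

P80 = 276.7 µm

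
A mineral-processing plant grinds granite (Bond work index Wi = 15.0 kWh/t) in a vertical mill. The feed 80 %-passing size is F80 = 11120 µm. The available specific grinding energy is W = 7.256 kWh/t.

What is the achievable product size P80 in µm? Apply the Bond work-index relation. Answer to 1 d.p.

W = 10·Wi·(P80^(-½) − F80^(-½))
P80^-0.5 = F80^-0.5 + W/(10 Wi)
  = 7.2560/(10·15.0) + 1/√11120 = 0.048373 + 0.009483 = 0.057856
P80 = (1/0.057856)² = 17.2842² = 298.74 µm

P80 = 298.7 µm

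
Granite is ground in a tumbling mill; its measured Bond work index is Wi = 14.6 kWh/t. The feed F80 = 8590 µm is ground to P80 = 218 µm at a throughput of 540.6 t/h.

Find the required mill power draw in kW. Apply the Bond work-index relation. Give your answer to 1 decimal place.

P = 4494.1 kW

W = 10·Wi·(P80^(-½) − F80^(-½))
W = 10·14.6·(1/√218 − 1/√8590) = 10·14.6·(0.056939) = 8.3131 kWh/t
Power = W × throughput = 8.3131 kWh/t × 540.6 t/h = 4494.1 kW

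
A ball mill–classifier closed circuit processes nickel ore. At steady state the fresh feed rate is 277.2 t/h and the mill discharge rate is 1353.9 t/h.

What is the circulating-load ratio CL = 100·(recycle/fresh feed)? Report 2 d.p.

CL = 388.42 %

M = F + R at steady state, so:
R = M − F = 1353.9 − 277.2 = 1076.7 t/h
CL = 100·R/F = 100·1076.7/277.2 = 388.42 %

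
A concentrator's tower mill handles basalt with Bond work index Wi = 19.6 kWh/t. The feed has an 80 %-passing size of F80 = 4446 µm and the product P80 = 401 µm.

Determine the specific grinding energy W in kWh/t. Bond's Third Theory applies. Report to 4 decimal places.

W = 6.8483 kWh/t

Bond: W = 10·Wi·(1/√P80 − 1/√F80)
1/√401 = 0.049938;  1/√4446 = 0.014997
W = 10·19.6·(0.049938 − 0.014997) = 6.8483 kWh/t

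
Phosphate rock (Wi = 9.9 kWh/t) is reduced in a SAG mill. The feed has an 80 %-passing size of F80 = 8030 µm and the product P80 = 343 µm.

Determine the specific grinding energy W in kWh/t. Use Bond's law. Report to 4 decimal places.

W = 10 Wi (1/√P80 − 1/√F80)  [Bond]
1/√343 = 0.053995;  1/√8030 = 0.011159
W = 10·9.9·(0.053995 − 0.011159) = 4.2407 kWh/t

W = 4.2407 kWh/t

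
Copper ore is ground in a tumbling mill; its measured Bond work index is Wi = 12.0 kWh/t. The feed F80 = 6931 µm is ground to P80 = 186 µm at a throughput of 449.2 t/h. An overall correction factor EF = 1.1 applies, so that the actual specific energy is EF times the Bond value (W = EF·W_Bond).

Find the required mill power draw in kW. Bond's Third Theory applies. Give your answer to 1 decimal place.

P = 3635.5 kW

W_Bond = 10·Wi·(1/√P₈₀ − 1/√F₈₀)
W = 10·12.0·(1/√186 − 1/√6931) = 10·12.0·(0.061312) = 7.3574 kWh/t
With EF = 1.1: W = 7.3574·1.1 = 8.0932 kWh/t
Power = W × throughput = 8.0932 kWh/t × 449.2 t/h = 3635.5 kW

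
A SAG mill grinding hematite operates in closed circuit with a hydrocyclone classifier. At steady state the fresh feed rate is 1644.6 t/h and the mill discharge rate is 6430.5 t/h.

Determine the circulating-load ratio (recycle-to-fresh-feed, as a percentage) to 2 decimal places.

CL = 291.01 %

Discharge = new feed + return, hence
R = M − F = 6430.5 − 1644.6 = 4785.9 t/h
CL = 100·R/F = 100·4785.9/1644.6 = 291.01 %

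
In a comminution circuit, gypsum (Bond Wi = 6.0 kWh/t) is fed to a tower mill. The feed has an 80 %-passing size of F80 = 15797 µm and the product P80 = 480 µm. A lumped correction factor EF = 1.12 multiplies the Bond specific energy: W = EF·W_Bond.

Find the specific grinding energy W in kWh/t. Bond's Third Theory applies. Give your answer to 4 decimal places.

Bond:  W = 10 Wi (1/√P − 1/√F)
1/√480 = 0.045644;  1/√15797 = 0.007956
W = 10·6.0·(0.045644 − 0.007956) = 2.2612 kWh/t
W_actual = 1.12 × 2.2612 = 2.5326 kWh/t

W = 2.5326 kWh/t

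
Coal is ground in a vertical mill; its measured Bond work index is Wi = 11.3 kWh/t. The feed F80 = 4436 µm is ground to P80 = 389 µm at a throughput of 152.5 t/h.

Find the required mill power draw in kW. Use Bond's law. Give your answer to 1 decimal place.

P = 615.0 kW

W_Bond = 10·Wi·(1/√P₈₀ − 1/√F₈₀)
W = 10·11.3·(1/√389 − 1/√4436) = 10·11.3·(0.035688) = 4.0327 kWh/t
P = W·T = 4.0327·152.5 = 615.0 kW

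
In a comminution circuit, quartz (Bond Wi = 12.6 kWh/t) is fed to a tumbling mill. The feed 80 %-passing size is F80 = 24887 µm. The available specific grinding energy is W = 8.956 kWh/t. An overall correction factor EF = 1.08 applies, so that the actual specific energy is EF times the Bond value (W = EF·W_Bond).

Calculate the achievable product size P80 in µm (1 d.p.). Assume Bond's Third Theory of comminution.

W = 10 Wi (1/√P80 − 1/√F80)  [Bond]
W_Bond = W / EF = 8.956 / 1.08 = 8.2926 kWh/t
P80^(−½) = W_Bond/(10 Wi) + F80^(−½)
  = 8.2926/(10·12.6) + 1/√24887 = 0.065814 + 0.006339 = 0.072153
P80 = (1/0.072153)² = 13.8594² = 192.08 µm

P80 = 192.1 µm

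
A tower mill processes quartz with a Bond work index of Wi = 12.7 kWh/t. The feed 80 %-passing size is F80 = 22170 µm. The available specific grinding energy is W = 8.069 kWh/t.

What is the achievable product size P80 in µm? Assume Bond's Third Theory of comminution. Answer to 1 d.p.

P80 = 202.6 µm

W = 10 Wi / √P80 − 10 Wi / √F80
P80^(−½) = W/(10 Wi) + F80^(−½)
  = 8.0690/(10·12.7) + 1/√22170 = 0.063535 + 0.006716 = 0.070252
P80 = (1/0.070252)² = 14.2346² = 202.62 µm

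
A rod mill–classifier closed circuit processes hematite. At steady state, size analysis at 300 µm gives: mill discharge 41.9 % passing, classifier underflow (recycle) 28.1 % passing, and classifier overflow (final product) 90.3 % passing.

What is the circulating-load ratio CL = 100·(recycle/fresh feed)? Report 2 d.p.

Balance %-passing 300 µm (r = R/F):
(1+r)·d = r·u + o ⇒ r = (o−d)/(d−u)
r = (90.3 − 41.9)/(41.9 − 28.1) = 48.4/13.8 = 3.5072
CL = 100·r = 350.72 %

CL = 350.72 %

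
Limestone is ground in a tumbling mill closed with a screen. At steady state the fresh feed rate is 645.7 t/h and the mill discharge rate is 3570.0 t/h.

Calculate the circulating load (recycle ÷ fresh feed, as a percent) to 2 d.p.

M = F + R at steady state, so:
R = M − F = 3570.0 − 645.7 = 2924.3 t/h
CL = 100·R/F = 100·2924.3/645.7 = 452.89 %

CL = 452.89 %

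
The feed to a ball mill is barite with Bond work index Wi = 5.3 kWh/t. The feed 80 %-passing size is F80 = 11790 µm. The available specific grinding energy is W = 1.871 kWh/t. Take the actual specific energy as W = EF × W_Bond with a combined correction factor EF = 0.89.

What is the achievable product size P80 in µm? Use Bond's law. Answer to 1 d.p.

P80 = 418.6 µm

Bond:  W = 10 Wi (1/√P − 1/√F)
W_Bond = W / EF = 1.871 / 0.89 = 2.1022 kWh/t
P80^(−½) = W_Bond/(10 Wi) + F80^(−½)
  = 2.1022/(10·5.3) + 1/√11790 = 0.039665 + 0.009210 = 0.048875
P80 = (1/0.048875)² = 20.4605² = 418.63 µm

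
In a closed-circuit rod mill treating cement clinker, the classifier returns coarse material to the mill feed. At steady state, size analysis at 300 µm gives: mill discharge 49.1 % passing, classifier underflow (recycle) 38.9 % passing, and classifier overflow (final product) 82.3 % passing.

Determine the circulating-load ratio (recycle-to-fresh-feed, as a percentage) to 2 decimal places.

Two-product formula at 300 µm:
d + r·d = r·u + o → r(d−u) = o−d
r = (82.3 − 49.1)/(49.1 − 38.9) = 33.2/10.2 = 3.2549
CL = 100·r = 325.49 %

CL = 325.49 %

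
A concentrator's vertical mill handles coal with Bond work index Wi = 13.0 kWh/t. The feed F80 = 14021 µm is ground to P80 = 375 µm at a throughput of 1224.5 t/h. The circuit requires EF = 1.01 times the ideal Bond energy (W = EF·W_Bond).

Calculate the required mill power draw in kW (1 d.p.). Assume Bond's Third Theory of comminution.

Bond: W = 10·Wi·(1/√P80 − 1/√F80)
W = 10·13.0·(1/√375 − 1/√14021) = 10·13.0·(0.043195) = 5.6153 kWh/t
With EF = 1.01: W = 5.6153·1.01 = 5.6714 kWh/t
Mill draw = 5.6714 × 1224.5 = 6944.7 kW

P = 6944.7 kW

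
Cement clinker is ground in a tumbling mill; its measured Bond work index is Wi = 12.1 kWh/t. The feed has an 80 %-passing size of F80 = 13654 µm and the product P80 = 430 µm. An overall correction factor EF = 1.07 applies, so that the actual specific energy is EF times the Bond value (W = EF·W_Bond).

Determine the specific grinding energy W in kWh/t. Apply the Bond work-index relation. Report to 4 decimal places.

Bond:  W = 10 Wi (1/√P − 1/√F)
1/√430 = 0.048224;  1/√13654 = 0.008558
W = 10·12.1·(0.048224 − 0.008558) = 4.7996 kWh/t
W_actual = 1.07 × 4.7996 = 5.1356 kWh/t

W = 5.1356 kWh/t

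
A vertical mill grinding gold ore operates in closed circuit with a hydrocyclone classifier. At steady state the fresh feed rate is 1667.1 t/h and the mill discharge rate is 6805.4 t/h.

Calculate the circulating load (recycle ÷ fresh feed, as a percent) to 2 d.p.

Steady state: M = F + R.
R = M − F = 6805.4 − 1667.1 = 5138.3 t/h
CL = 100·R/F = 100·5138.3/1667.1 = 308.22 %

CL = 308.22 %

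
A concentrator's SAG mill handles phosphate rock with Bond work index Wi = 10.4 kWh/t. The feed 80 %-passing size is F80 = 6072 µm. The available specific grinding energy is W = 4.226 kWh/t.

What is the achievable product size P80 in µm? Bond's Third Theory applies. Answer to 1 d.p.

P80 = 349.8 µm

W = 10 Wi (P80^-0.5 − F80^-0.5)
P80^(−½) = W/(10 Wi) + F80^(−½)
  = 4.2260/(10·10.4) + 1/√6072 = 0.040635 + 0.012833 = 0.053468
P80 = (1/0.053468)² = 18.7028² = 349.80 µm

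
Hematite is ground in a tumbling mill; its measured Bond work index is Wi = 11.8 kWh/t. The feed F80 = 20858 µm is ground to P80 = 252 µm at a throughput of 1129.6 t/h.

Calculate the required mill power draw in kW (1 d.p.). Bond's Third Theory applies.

W = 10·Wi·(P80^(-½) − F80^(-½))
W = 10·11.8·(1/√252 − 1/√20858) = 10·11.8·(0.056070) = 6.6163 kWh/t
P = W·T = 6.6163·1129.6 = 7473.7 kW

P = 7473.7 kW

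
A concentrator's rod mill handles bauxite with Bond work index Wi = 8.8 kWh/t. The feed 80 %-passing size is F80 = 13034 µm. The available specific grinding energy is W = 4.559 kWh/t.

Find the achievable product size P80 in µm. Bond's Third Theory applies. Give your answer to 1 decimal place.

P80 = 272.6 µm

W = 10 Wi (1/√P80 − 1/√F80)  [Bond]
P80^-0.5 = F80^-0.5 + W/(10 Wi)
  = 4.5590/(10·8.8) + 1/√13034 = 0.051807 + 0.008759 = 0.060566
P80 = (1/0.060566)² = 16.5109² = 272.61 µm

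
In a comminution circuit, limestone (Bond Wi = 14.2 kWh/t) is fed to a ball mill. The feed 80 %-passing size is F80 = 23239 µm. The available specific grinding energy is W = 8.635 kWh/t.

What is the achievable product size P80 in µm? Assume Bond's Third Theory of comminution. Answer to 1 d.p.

W = 10·Wi·(P80^(-½) − F80^(-½))
P80^(−½) = W/(10 Wi) + F80^(−½)
  = 8.6350/(10·14.2) + 1/√23239 = 0.060810 + 0.006560 = 0.067370
P80 = (1/0.067370)² = 14.8435² = 220.33 µm

P80 = 220.3 µm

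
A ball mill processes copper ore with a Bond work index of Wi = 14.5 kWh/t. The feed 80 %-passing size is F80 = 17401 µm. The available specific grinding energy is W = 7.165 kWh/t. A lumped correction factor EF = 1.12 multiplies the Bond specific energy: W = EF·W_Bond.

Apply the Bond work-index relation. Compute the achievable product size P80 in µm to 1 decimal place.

W_Bond = 10·Wi·(1/√P₈₀ − 1/√F₈₀)
W_Bond = W / EF = 7.165 / 1.12 = 6.3973 kWh/t
1/√P80 = 1/√F80 + W_Bond/(10·Wi)
  = 6.3973/(10·14.5) + 1/√17401 = 0.044119 + 0.007581 = 0.051700
P80 = (1/0.051700)² = 19.3423² = 374.12 µm

P80 = 374.1 µm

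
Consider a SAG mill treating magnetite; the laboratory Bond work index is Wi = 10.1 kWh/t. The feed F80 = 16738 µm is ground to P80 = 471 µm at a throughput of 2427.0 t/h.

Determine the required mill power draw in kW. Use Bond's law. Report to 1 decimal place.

P = 9400.2 kW

W = 10·Wi·(P80^(-½) − F80^(-½))
W = 10·10.1·(1/√471 − 1/√16738) = 10·10.1·(0.038348) = 3.8732 kWh/t
P = W·T = 3.8732·2427.0 = 9400.2 kW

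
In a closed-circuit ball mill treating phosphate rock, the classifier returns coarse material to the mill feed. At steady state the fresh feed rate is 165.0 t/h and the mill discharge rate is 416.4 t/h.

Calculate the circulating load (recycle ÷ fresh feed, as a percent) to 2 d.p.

CL = 152.36 %

Steady state: M = F + R.
R = M − F = 416.4 − 165.0 = 251.4 t/h
CL = 100·R/F = 100·251.4/165.0 = 152.36 %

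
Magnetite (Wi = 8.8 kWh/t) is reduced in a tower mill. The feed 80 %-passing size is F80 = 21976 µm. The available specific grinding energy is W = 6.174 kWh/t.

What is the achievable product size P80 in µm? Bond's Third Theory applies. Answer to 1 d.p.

P80 = 169.1 µm

W = 10·Wi·[P80^(−½) − F80^(−½)]
P80^(−½) = W/(10 Wi) + F80^(−½)
  = 6.1740/(10·8.8) + 1/√21976 = 0.070159 + 0.006746 = 0.076905
P80 = (1/0.076905)² = 13.0031² = 169.08 µm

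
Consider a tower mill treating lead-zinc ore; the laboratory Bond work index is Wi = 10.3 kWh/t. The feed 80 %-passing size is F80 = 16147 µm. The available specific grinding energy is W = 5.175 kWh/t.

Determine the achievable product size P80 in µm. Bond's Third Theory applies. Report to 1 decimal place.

P80 = 296.1 µm

W_Bond = 10·Wi·(1/√P₈₀ − 1/√F₈₀)
P80^-0.5 = F80^-0.5 + W/(10 Wi)
  = 5.1750/(10·10.3) + 1/√16147 = 0.050243 + 0.007870 = 0.058112
P80 = (1/0.058112)² = 17.2080² = 296.12 µm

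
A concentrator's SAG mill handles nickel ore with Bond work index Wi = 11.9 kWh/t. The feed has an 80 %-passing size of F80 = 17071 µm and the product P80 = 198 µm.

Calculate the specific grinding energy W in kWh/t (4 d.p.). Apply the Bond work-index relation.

W = 7.5462 kWh/t

Bond:  W = 10 Wi (1/√P − 1/√F)
1/√198 = 0.071067;  1/√17071 = 0.007654
W = 10·11.9·(0.071067 − 0.007654) = 7.5462 kWh/t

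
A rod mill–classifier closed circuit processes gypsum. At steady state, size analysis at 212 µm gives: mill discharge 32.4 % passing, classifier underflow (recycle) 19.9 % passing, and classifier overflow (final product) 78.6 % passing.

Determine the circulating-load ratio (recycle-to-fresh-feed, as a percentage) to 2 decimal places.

CL = 369.60 %

Two-product formula at 212 µm:
Fd + Rd = Ru + Fo ⇒ R/F = (o−d)/(d−u)
r = (78.6 − 32.4)/(32.4 − 19.9) = 46.2/12.5 = 3.6960
CL = 100·r = 369.60 %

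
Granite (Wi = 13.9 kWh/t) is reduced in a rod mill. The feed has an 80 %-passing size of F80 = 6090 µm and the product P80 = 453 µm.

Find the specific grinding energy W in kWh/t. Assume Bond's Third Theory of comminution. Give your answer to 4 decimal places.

W = 4.7496 kWh/t

W = 10 Wi / √P80 − 10 Wi / √F80
1/√453 = 0.046984;  1/√6090 = 0.012814
W = 10·13.9·(0.046984 − 0.012814) = 4.7496 kWh/t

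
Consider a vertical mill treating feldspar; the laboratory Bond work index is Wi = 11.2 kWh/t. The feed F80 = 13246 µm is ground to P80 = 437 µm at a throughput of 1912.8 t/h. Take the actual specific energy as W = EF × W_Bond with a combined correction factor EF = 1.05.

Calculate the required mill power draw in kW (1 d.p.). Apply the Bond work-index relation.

W = 10·Wi·(P80^(-½) − F80^(-½))
W = 10·11.2·(1/√437 − 1/√13246) = 10·11.2·(0.039148) = 4.3845 kWh/t
Apply correction: 4.3845 × 1.05 = 4.6038 kWh/t
Power = W × throughput = 4.6038 kWh/t × 1912.8 t/h = 8806.1 kW

P = 8806.1 kW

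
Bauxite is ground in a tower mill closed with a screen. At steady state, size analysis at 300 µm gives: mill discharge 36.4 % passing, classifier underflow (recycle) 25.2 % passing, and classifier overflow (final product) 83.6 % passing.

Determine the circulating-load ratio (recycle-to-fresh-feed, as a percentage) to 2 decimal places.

CL = 421.43 %

Let r = R/F. Size balance at 300 µm:
r = (o − d)/(d − u)
r = (83.6 − 36.4)/(36.4 − 25.2) = 47.2/11.2 = 4.2143
CL = 100·r = 421.43 %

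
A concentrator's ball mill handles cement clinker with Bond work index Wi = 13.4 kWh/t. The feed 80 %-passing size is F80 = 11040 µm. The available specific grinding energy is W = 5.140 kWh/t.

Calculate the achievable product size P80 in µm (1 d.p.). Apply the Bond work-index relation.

P80 = 436.3 µm

Bond:  W = 10 Wi (1/√P − 1/√F)
⇒ 1/√P80 = W/(10·Wi) + 1/√F80
  = 5.1400/(10·13.4) + 1/√11040 = 0.038358 + 0.009517 = 0.047876
P80 = (1/0.047876)² = 20.8875² = 436.29 µm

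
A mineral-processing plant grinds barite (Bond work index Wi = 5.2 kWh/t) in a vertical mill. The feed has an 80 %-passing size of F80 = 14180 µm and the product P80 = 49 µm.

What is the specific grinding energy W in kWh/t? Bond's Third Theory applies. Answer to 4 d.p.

W_Bond = 10·Wi·(1/√P₈₀ − 1/√F₈₀)
1/√49 = 0.142857;  1/√14180 = 0.008398
W = 10·5.2·(0.142857 − 0.008398) = 6.9919 kWh/t

W = 6.9919 kWh/t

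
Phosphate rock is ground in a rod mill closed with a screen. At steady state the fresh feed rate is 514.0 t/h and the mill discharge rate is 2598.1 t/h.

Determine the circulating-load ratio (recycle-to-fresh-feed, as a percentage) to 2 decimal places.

Mill node: discharge = fresh + recycle.
R = M − F = 2598.1 − 514.0 = 2084.1 t/h
CL = 100·R/F = 100·2084.1/514.0 = 405.47 %

CL = 405.47 %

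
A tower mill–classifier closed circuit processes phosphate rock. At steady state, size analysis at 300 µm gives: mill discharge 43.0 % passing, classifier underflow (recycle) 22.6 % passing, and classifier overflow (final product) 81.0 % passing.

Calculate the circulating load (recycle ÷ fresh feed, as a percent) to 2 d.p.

CL = 186.27 %

Mass balance on the −300 µm fraction:
(1+r)·d = r·u + o ⇒ r = (o−d)/(d−u)
r = (81.0 − 43.0)/(43.0 − 22.6) = 38.0/20.4 = 1.8627
CL = 100·r = 186.27 %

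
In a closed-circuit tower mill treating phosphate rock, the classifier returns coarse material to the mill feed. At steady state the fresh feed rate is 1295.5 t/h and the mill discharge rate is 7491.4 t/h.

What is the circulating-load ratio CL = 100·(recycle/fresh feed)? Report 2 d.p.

M = F + R at steady state, so:
R = M − F = 7491.4 − 1295.5 = 6195.9 t/h
CL = 100·R/F = 100·6195.9/1295.5 = 478.26 %

CL = 478.26 %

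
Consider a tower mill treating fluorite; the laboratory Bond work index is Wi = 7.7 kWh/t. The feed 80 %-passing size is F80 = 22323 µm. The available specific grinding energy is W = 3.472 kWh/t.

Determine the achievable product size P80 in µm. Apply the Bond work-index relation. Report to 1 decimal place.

P80 = 372.9 µm

W = 10·Wi·[P80^(−½) − F80^(−½)]
P80^(−½) = W/(10 Wi) + F80^(−½)
  = 3.4720/(10·7.7) + 1/√22323 = 0.045091 + 0.006693 = 0.051784
P80 = (1/0.051784)² = 19.3110² = 372.91 µm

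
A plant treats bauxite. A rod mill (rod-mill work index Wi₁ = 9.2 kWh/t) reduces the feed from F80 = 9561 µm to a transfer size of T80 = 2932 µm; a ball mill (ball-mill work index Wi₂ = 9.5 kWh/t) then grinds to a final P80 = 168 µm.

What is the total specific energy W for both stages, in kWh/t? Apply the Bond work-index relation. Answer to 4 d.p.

W = 10·Wi·[P80^(−½) − F80^(−½)]
Stage 1 (9561→2932 µm, Wi₁=9.2): W₁ = 10·9.2·(0.018468 − 0.010227) = 0.7582 kWh/t
Stage 2 (2932→168 µm, Wi₂=9.5): W₂ = 10·9.5·(0.077152 − 0.018468) = 5.5750 kWh/t
W = W₁ + W₂ = 0.7582 + 5.5750 = 6.3331 kWh/t

W = 6.3331 kWh/t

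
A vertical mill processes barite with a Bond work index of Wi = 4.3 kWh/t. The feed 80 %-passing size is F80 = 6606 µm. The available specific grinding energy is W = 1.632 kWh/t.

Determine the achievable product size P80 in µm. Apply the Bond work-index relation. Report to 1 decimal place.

W = 10·Wi·[P80^(−½) − F80^(−½)]
P80^-0.5 = F80^-0.5 + W/(10 Wi)
  = 1.6320/(10·4.3) + 1/√6606 = 0.037953 + 0.012304 = 0.050257
P80 = (1/0.050257)² = 19.8977² = 395.92 µm

P80 = 395.9 µm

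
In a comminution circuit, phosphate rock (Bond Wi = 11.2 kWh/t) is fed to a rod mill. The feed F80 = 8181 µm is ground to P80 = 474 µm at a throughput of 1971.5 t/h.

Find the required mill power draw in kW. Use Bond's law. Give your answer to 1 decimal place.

P = 7700.8 kW

W = 10 Wi (P80^-0.5 − F80^-0.5)
W = 10·11.2·(1/√474 − 1/√8181) = 10·11.2·(0.034876) = 3.9061 kWh/t
P = W·T = 3.9061·1971.5 = 7700.8 kW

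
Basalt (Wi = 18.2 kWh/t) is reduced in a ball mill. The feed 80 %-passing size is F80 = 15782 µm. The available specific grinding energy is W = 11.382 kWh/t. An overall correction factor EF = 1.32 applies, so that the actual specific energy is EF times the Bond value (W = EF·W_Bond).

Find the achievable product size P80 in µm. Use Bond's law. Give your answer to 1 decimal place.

P80 = 326.6 µm

W = 10 Wi (1/√P80 − 1/√F80)  [Bond]
W_Bond = W / EF = 11.382 / 1.32 = 8.6227 kWh/t
⇒ 1/√P80 = W_Bond/(10·Wi) + 1/√F80
  = 8.6227/(10·18.2) + 1/√15782 = 0.047378 + 0.007960 = 0.055338
P80 = (1/0.055338)² = 18.0709² = 326.56 µm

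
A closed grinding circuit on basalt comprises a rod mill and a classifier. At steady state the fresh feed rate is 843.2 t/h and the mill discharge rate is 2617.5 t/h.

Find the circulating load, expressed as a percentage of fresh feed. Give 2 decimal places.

CL = 210.42 %

Discharge = new feed + return, hence
R = M − F = 2617.5 − 843.2 = 1774.3 t/h
CL = 100·R/F = 100·1774.3/843.2 = 210.42 %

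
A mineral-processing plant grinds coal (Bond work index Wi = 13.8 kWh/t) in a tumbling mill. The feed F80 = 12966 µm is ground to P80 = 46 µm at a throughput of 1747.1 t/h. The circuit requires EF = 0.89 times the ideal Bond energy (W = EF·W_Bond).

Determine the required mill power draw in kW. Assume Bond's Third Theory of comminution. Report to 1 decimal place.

W = 10·Wi·[P80^(−½) − F80^(−½)]
W = 10·13.8·(1/√46 − 1/√12966) = 10·13.8·(0.138660) = 19.1351 kWh/t
Apply correction: 19.1351 × 0.89 = 17.0302 kWh/t
P_mill = W·ṁ = 17.0302·1747.1 = 29753.5 kW

P = 29753.5 kW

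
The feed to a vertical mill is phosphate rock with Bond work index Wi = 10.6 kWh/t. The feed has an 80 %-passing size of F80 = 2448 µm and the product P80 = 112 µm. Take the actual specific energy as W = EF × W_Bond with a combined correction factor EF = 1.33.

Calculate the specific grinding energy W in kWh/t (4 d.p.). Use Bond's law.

W = 10.4720 kWh/t

W = 10·Wi·(P80^(-½) − F80^(-½))
1/√112 = 0.094491;  1/√2448 = 0.020211
W = 10·10.6·(0.094491 − 0.020211) = 7.8737 kWh/t
Apply correction: 7.8737 × 1.33 = 10.4720 kWh/t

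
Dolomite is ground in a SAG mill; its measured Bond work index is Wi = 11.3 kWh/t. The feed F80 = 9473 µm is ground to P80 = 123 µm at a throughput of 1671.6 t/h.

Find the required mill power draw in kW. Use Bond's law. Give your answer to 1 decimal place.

P = 15091.0 kW

W = 10 Wi (1/√P80 − 1/√F80)  [Bond]
W = 10·11.3·(1/√123 − 1/√9473) = 10·11.3·(0.079893) = 9.0279 kWh/t
P = W·T = 9.0279·1671.6 = 15091.0 kW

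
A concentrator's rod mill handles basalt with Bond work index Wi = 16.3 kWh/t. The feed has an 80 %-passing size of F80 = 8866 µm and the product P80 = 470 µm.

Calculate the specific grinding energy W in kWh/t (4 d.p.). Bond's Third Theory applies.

Bond: W = 10·Wi·(1/√P80 − 1/√F80)
1/√470 = 0.046127;  1/√8866 = 0.010620
W = 10·16.3·(0.046127 − 0.010620) = 5.7875 kWh/t

W = 5.7875 kWh/t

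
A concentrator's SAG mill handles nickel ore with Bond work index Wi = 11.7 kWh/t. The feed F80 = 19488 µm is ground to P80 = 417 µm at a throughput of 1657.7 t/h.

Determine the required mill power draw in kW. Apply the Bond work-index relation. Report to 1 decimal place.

P = 8108.5 kW

Bond: W = 10·Wi·(1/√P80 − 1/√F80)
W = 10·11.7·(1/√417 − 1/√19488) = 10·11.7·(0.041807) = 4.8914 kWh/t
Power = W × throughput = 4.8914 kWh/t × 1657.7 t/h = 8108.5 kW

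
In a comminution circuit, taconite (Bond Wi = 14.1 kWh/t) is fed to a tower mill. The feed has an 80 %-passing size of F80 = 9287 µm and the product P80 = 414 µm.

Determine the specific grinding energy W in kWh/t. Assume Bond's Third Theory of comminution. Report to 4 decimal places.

W = 5.4666 kWh/t

Bond:  W = 10 Wi (1/√P − 1/√F)
1/√414 = 0.049147;  1/√9287 = 0.010377
W = 10·14.1·(0.049147 − 0.010377) = 5.4666 kWh/t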